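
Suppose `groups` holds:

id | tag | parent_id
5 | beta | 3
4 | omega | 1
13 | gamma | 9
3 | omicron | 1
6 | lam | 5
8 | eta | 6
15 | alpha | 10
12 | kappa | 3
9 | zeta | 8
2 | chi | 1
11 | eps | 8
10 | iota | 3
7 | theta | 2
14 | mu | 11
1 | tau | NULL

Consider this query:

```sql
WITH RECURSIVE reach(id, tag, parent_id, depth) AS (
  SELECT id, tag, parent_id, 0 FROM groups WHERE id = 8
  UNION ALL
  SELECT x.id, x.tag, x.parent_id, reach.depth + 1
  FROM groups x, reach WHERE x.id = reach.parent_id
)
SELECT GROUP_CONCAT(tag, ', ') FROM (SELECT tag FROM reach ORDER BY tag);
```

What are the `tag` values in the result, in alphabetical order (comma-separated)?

beta, eta, lam, omicron, tau

Base: id=8 (eta), parent_id=6, depth 0.
Iteration 1: join on id=6 -> lam (id 6, parent_id=5, depth 1).
Iteration 2: join on id=5 -> beta (id 5, parent_id=3, depth 2).
Iteration 3: join on id=3 -> omicron (id 3, parent_id=1, depth 3).
Iteration 4: join on id=1 -> tau (id 1, parent_id=NULL, depth 4).
Iteration 5: parent_id is NULL; no match; recursion stops.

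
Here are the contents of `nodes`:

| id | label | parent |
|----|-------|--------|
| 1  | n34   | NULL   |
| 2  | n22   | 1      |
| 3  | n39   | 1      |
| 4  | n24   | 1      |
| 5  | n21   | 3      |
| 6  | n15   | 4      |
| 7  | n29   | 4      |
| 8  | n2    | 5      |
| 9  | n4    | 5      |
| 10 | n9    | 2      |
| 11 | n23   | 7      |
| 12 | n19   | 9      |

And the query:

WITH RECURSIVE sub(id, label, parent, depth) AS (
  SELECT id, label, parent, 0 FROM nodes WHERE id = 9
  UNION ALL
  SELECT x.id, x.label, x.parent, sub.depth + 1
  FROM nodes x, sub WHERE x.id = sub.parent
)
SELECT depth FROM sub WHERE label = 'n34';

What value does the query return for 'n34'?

3

Base: id=9 (n4), parent=5, depth 0.
Iteration 1: join on id=5 -> n21 (id 5, parent=3, depth 1).
Iteration 2: join on id=3 -> n39 (id 3, parent=1, depth 2).
Iteration 3: join on id=1 -> n34 (id 1, parent=NULL, depth 3).
Iteration 4: parent is NULL; no match; recursion stops.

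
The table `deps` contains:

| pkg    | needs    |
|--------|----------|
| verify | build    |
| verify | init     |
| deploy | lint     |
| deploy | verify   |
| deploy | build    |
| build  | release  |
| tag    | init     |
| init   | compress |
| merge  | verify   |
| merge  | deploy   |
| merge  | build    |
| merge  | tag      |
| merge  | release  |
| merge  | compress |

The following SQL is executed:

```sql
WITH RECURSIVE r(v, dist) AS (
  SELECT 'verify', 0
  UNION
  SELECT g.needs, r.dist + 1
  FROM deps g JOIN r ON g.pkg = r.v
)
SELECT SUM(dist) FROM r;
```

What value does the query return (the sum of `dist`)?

Base: (verify, dist=0).
Iteration 1: edges from {verify} -> (build, dist=1), (init, dist=1).
Iteration 2: edges from {build,init} -> (compress, dist=2), (release, dist=2).
Iteration 3: no outgoing edges from {compress,release}; recursion stops.
SUM(dist) = 0 + 1 + 1 + 2 + 2 = 6.

6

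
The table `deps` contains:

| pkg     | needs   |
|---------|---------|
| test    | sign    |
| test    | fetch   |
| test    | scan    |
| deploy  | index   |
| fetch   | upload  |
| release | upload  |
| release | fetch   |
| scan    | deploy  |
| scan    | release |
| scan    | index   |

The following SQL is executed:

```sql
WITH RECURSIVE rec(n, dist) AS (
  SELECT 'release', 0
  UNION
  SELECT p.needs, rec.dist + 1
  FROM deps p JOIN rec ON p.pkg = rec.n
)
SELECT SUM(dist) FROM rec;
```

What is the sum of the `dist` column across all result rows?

4

Base: (release, dist=0).
Iteration 1: edges from {release} -> (fetch, dist=1), (upload, dist=1).
Iteration 2: edges from {fetch,upload} -> (upload, dist=2).
Iteration 3: no outgoing edges from {upload}; recursion stops.
SUM(dist) = 0 + 1 + 1 + 2 = 4.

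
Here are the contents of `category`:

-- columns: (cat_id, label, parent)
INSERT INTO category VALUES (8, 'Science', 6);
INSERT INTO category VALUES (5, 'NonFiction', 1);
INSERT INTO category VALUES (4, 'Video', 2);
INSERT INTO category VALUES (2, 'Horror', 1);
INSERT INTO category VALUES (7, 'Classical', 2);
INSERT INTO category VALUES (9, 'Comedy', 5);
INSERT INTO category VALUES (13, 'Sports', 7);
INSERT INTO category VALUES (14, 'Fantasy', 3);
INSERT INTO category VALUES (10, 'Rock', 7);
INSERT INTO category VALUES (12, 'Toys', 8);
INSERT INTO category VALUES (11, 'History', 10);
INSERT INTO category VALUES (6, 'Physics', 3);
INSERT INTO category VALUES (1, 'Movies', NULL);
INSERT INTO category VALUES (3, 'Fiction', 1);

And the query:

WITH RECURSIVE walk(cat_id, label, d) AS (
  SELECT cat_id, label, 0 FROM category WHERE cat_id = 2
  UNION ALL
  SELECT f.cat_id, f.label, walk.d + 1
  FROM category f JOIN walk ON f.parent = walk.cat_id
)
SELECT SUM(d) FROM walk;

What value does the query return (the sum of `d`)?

9

Base: cat_id=2 (Horror) at d 0.
Iteration 1: rows with parent in {2} -> Video (id 4, d 1), Classical (id 7, d 1).
Iteration 2: rows with parent in {4,7} -> Rock (id 10, d 2), Sports (id 13, d 2).
Iteration 3: rows with parent in {10,13} -> History (id 11, d 3).
Iteration 4: no rows with parent in {11}; recursion stops.
SUM(d) = 0 + 1 + 1 + 2 + 2 + 3 = 9.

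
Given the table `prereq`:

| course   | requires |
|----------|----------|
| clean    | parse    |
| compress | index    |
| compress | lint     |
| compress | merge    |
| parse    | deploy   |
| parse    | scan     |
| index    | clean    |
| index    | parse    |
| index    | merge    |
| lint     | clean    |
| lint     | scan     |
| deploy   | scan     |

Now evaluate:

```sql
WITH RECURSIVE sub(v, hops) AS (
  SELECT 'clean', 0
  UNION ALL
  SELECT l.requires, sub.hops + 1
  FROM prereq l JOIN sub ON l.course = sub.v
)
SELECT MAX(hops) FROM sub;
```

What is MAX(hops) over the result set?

3

Base: (clean, hops=0).
Iteration 1: edges from {clean} -> (parse, hops=1).
Iteration 2: edges from {parse} -> (deploy, hops=2), (scan, hops=2).
Iteration 3: edges from {deploy,scan} -> (scan, hops=3).
Iteration 4: no outgoing edges from {scan}; recursion stops.
hops values: 0, 1, 2, 2, 3; the maximum is 3.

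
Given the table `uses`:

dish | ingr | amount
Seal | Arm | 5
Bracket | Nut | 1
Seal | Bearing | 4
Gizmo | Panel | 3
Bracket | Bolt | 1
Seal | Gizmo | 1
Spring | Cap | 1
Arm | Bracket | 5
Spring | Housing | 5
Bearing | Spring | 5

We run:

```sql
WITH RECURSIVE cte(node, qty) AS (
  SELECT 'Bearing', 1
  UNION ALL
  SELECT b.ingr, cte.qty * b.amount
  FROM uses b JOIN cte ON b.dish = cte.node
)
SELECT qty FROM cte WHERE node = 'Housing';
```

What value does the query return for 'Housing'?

25

Base: (Bearing, qty=1).
Iteration 1: components of {Bearing} -> Spring = 1*5 = 5.
Iteration 2: components of {Spring} -> Cap = 5*1 = 5, Housing = 5*5 = 25.
Iteration 3: no further components; recursion stops.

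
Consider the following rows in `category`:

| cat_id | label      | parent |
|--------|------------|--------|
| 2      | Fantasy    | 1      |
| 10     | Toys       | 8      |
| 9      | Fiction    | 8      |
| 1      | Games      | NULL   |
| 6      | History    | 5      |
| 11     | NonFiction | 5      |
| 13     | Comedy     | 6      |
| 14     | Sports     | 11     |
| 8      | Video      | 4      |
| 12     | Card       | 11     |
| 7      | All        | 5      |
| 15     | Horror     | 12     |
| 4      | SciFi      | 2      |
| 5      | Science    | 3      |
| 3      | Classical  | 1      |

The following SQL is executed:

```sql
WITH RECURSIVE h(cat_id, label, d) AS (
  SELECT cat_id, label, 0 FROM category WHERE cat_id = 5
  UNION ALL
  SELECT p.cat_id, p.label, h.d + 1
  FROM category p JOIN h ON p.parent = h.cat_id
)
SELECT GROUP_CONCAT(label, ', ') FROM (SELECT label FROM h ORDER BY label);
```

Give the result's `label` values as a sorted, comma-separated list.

Base: cat_id=5 (Science) at d 0.
Iteration 1: rows with parent in {5} -> History (id 6, d 1), All (id 7, d 1), NonFiction (id 11, d 1).
Iteration 2: rows with parent in {6,7,11} -> Card (id 12, d 2), Comedy (id 13, d 2), Sports (id 14, d 2).
Iteration 3: rows with parent in {12,13,14} -> Horror (id 15, d 3).
Iteration 4: no rows with parent in {15}; recursion stops.

All, Card, Comedy, History, Horror, NonFiction, Science, Sports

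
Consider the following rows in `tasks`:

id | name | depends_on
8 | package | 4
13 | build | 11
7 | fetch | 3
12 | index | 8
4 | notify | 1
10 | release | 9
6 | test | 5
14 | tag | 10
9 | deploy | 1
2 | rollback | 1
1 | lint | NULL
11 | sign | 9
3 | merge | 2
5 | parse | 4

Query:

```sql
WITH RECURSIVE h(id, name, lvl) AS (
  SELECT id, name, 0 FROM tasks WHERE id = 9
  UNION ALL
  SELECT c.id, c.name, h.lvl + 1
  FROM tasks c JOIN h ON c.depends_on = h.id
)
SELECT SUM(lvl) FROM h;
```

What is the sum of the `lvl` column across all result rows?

6

Base: id=9 (deploy) at lvl 0.
Iteration 1: rows with depends_on in {9} -> release (id 10, lvl 1), sign (id 11, lvl 1).
Iteration 2: rows with depends_on in {10,11} -> build (id 13, lvl 2), tag (id 14, lvl 2).
Iteration 3: no rows with depends_on in {13,14}; recursion stops.
SUM(lvl) = 0 + 1 + 1 + 2 + 2 = 6.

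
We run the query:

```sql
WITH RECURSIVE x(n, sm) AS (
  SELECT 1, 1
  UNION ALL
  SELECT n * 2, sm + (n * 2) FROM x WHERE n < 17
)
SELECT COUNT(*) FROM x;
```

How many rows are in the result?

6

Base: n=1, sm=1.
Iteration 1: 1 < 17 holds -> n = 1 * 2 = 2, sm = 1 + 2 = 3.
Iteration 2: 2 < 17 holds -> n = 2 * 2 = 4, sm = 3 + 4 = 7.
Iteration 3: 4 < 17 holds -> n = 4 * 2 = 8, sm = 7 + 8 = 15.
Iteration 4: 8 < 17 holds -> n = 8 * 2 = 16, sm = 15 + 16 = 31.
Iteration 5: 16 < 17 holds -> n = 16 * 2 = 32, sm = 31 + 32 = 63.
Iteration 6: 32 < 17 fails; recursion stops.
Total rows emitted: 6.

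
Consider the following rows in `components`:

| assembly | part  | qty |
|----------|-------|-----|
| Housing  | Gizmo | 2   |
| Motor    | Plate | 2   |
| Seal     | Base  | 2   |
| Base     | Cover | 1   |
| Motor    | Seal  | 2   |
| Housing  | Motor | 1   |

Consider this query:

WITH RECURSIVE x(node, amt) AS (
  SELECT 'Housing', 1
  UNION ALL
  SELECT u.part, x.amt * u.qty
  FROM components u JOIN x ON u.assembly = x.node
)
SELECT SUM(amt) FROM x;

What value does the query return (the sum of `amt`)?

16

Base: (Housing, amt=1).
Iteration 1: components of {Housing} -> Gizmo = 1*2 = 2, Motor = 1*1 = 1.
Iteration 2: components of {Gizmo,Motor} -> Plate = 1*2 = 2, Seal = 1*2 = 2.
Iteration 3: components of {Plate,Seal} -> Base = 2*2 = 4.
Iteration 4: components of {Base} -> Cover = 4*1 = 4.
Iteration 5: no further components; recursion stops.
SUM(amt) = 1 + 1 + 2 + 2 + 2 + 4 + 4 = 16.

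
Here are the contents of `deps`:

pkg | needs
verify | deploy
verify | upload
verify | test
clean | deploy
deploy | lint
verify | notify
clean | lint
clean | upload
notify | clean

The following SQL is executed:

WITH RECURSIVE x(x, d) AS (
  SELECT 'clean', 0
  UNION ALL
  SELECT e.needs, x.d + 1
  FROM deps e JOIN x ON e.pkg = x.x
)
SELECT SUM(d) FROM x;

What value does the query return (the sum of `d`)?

5

Base: (clean, d=0).
Iteration 1: edges from {clean} -> (deploy, d=1), (lint, d=1), (upload, d=1).
Iteration 2: edges from {deploy,lint,upload} -> (lint, d=2).
Iteration 3: no outgoing edges from {lint}; recursion stops.
SUM(d) = 0 + 1 + 1 + 1 + 2 = 5.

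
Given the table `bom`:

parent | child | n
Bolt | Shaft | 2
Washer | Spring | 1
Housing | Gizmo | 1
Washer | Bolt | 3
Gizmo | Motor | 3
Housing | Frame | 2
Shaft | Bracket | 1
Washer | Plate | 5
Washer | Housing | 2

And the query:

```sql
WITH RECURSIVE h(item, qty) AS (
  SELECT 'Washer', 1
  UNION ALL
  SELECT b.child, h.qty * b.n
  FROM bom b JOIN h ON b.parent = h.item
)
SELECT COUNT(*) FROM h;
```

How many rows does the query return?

Base: (Washer, qty=1).
Iteration 1: components of {Washer} -> Bolt = 1*3 = 3, Housing = 1*2 = 2, Plate = 1*5 = 5, Spring = 1*1 = 1.
Iteration 2: components of {Bolt,Housing,Plate,Spring} -> Frame = 2*2 = 4, Gizmo = 2*1 = 2, Shaft = 3*2 = 6.
Iteration 3: components of {Frame,Gizmo,Shaft} -> Bracket = 6*1 = 6, Motor = 2*3 = 6.
Iteration 4: no further components; recursion stops.
Total rows emitted: 10.

10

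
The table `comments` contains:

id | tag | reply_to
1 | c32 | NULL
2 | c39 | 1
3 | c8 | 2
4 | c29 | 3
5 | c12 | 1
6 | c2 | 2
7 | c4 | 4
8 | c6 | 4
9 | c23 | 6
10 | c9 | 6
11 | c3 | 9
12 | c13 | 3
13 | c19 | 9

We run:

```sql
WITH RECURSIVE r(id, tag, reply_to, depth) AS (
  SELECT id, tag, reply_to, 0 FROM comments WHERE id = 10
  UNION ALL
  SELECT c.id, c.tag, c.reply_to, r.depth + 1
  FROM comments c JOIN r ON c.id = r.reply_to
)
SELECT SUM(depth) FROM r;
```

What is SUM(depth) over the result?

Base: id=10 (c9), reply_to=6, depth 0.
Iteration 1: join on id=6 -> c2 (id 6, reply_to=2, depth 1).
Iteration 2: join on id=2 -> c39 (id 2, reply_to=1, depth 2).
Iteration 3: join on id=1 -> c32 (id 1, reply_to=NULL, depth 3).
Iteration 4: reply_to is NULL; no match; recursion stops.
SUM(depth) = 0 + 1 + 2 + 3 = 6.

6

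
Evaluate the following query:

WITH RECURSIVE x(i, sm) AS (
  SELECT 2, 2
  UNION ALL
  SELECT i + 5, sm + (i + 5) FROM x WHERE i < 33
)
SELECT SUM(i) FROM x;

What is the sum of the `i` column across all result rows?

Base: i=2, sm=2.
Iteration 1: 2 < 33 holds -> i = 2 + 5 = 7, sm = 2 + 7 = 9.
Iteration 2: 7 < 33 holds -> i = 7 + 5 = 12, sm = 9 + 12 = 21.
Iteration 3: 12 < 33 holds -> i = 12 + 5 = 17, sm = 21 + 17 = 38.
Iteration 4: 17 < 33 holds -> i = 17 + 5 = 22, sm = 38 + 22 = 60.
Iteration 5: 22 < 33 holds -> i = 22 + 5 = 27, sm = 60 + 27 = 87.
Iteration 6: 27 < 33 holds -> i = 27 + 5 = 32, sm = 87 + 32 = 119.
Iteration 7: 32 < 33 holds -> i = 32 + 5 = 37, sm = 119 + 37 = 156.
Iteration 8: 37 < 33 fails; recursion stops.
SUM(i) = 2 + 7 + 12 + 17 + 22 + 27 + 32 + 37 = 156.

156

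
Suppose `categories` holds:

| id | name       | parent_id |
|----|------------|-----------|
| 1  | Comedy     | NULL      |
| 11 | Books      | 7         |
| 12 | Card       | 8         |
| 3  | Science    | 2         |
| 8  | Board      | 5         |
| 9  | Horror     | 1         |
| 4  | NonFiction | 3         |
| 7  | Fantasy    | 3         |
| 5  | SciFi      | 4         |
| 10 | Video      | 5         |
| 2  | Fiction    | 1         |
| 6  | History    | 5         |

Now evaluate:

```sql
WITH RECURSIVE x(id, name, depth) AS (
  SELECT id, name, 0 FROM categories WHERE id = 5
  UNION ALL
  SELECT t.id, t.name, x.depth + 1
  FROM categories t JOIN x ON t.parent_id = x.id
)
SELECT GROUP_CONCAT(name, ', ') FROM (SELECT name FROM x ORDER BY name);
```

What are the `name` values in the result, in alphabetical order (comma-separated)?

Board, Card, History, SciFi, Video

Base: id=5 (SciFi) at depth 0.
Iteration 1: rows with parent_id in {5} -> History (id 6, depth 1), Board (id 8, depth 1), Video (id 10, depth 1).
Iteration 2: rows with parent_id in {6,8,10} -> Card (id 12, depth 2).
Iteration 3: no rows with parent_id in {12}; recursion stops.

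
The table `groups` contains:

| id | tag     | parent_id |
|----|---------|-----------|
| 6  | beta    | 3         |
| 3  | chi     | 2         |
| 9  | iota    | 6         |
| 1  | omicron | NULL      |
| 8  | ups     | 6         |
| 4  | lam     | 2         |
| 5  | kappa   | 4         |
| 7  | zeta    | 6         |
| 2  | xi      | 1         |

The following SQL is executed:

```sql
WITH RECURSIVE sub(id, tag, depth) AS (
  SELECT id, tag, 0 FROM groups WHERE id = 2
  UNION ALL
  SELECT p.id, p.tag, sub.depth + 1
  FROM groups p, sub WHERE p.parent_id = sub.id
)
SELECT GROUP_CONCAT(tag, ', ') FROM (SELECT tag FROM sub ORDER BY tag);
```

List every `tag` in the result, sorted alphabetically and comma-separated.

Base: id=2 (xi) at depth 0.
Iteration 1: rows with parent_id in {2} -> chi (id 3, depth 1), lam (id 4, depth 1).
Iteration 2: rows with parent_id in {3,4} -> kappa (id 5, depth 2), beta (id 6, depth 2).
Iteration 3: rows with parent_id in {5,6} -> zeta (id 7, depth 3), ups (id 8, depth 3), iota (id 9, depth 3).
Iteration 4: no rows with parent_id in {7,8,9}; recursion stops.

beta, chi, iota, kappa, lam, ups, xi, zeta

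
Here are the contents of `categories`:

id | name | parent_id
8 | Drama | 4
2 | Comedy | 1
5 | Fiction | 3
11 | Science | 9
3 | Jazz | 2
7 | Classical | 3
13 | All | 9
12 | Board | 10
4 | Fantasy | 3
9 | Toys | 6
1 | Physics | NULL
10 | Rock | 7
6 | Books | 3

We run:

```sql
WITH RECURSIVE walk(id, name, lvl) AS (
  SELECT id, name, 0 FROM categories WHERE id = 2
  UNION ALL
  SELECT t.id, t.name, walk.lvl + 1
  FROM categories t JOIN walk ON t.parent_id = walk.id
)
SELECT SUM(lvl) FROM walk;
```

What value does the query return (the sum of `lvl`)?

30

Base: id=2 (Comedy) at lvl 0.
Iteration 1: rows with parent_id in {2} -> Jazz (id 3, lvl 1).
Iteration 2: rows with parent_id in {3} -> Fantasy (id 4, lvl 2), Fiction (id 5, lvl 2), Books (id 6, lvl 2), Classical (id 7, lvl 2).
Iteration 3: rows with parent_id in {4,5,6,7} -> Drama (id 8, lvl 3), Toys (id 9, lvl 3), Rock (id 10, lvl 3).
Iteration 4: rows with parent_id in {8,9,10} -> Science (id 11, lvl 4), Board (id 12, lvl 4), All (id 13, lvl 4).
Iteration 5: no rows with parent_id in {11,12,13}; recursion stops.
SUM(lvl) = 0 + 1 + 2 + 2 + 2 + 2 + 3 + 3 + 3 + 4 + 4 + 4 = 30.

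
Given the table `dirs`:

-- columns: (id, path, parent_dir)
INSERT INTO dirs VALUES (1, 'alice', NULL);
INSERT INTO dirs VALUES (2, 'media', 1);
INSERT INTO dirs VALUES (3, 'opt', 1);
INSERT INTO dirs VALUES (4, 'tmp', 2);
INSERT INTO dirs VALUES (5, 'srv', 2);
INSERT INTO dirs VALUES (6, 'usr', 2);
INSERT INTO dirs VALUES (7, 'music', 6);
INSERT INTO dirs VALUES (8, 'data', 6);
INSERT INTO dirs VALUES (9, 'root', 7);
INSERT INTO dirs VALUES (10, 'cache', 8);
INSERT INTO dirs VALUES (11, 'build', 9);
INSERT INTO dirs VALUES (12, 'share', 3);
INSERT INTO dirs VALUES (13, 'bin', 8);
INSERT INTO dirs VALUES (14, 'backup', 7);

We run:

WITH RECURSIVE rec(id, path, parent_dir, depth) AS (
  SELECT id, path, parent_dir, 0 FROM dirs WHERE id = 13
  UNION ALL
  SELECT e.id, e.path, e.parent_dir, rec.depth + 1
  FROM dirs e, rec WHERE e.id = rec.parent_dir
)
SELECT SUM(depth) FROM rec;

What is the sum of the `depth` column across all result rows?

10

Base: id=13 (bin), parent_dir=8, depth 0.
Iteration 1: join on id=8 -> data (id 8, parent_dir=6, depth 1).
Iteration 2: join on id=6 -> usr (id 6, parent_dir=2, depth 2).
Iteration 3: join on id=2 -> media (id 2, parent_dir=1, depth 3).
Iteration 4: join on id=1 -> alice (id 1, parent_dir=NULL, depth 4).
Iteration 5: parent_dir is NULL; no match; recursion stops.
SUM(depth) = 0 + 1 + 2 + 3 + 4 = 10.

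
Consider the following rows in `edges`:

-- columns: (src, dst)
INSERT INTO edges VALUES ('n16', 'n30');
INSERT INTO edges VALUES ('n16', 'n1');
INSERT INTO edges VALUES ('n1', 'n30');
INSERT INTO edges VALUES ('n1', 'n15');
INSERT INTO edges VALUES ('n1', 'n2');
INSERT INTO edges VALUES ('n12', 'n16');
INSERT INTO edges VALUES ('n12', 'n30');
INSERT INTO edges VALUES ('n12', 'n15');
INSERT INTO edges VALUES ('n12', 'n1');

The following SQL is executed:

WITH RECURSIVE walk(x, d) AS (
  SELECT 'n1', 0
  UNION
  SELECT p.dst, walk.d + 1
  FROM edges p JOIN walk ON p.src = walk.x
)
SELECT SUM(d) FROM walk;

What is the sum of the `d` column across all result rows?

3

Base: (n1, d=0).
Iteration 1: edges from {n1} -> (n15, d=1), (n2, d=1), (n30, d=1).
Iteration 2: no outgoing edges from {n15,n2,n30}; recursion stops.
SUM(d) = 0 + 1 + 1 + 1 = 3.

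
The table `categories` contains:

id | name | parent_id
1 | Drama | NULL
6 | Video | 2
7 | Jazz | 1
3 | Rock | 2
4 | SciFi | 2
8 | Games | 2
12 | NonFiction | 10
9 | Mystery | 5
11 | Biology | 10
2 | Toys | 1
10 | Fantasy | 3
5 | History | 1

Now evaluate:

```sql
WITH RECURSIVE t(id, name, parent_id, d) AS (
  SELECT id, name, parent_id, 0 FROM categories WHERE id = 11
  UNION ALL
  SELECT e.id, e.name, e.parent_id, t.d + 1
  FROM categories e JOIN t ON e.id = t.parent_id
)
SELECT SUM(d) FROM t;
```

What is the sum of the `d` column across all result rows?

Base: id=11 (Biology), parent_id=10, d 0.
Iteration 1: join on id=10 -> Fantasy (id 10, parent_id=3, d 1).
Iteration 2: join on id=3 -> Rock (id 3, parent_id=2, d 2).
Iteration 3: join on id=2 -> Toys (id 2, parent_id=1, d 3).
Iteration 4: join on id=1 -> Drama (id 1, parent_id=NULL, d 4).
Iteration 5: parent_id is NULL; no match; recursion stops.
SUM(d) = 0 + 1 + 2 + 3 + 4 = 10.

10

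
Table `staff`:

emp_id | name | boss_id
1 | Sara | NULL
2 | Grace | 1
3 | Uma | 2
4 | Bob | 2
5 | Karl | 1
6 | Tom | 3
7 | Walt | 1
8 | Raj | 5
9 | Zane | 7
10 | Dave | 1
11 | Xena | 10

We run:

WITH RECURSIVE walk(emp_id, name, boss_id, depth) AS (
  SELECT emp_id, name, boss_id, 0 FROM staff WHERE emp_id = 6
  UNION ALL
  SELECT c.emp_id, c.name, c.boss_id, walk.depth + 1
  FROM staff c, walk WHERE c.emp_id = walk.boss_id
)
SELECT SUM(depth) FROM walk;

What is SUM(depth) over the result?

6

Base: emp_id=6 (Tom), boss_id=3, depth 0.
Iteration 1: join on emp_id=3 -> Uma (id 3, boss_id=2, depth 1).
Iteration 2: join on emp_id=2 -> Grace (id 2, boss_id=1, depth 2).
Iteration 3: join on emp_id=1 -> Sara (id 1, boss_id=NULL, depth 3).
Iteration 4: boss_id is NULL; no match; recursion stops.
SUM(depth) = 0 + 1 + 2 + 3 = 6.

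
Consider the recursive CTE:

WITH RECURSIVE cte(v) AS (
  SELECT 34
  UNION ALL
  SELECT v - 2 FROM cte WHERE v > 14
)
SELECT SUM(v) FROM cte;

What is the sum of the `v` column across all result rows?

Base: v=34.
Iteration 1: 34 > 14 holds -> v = 34 - 2 = 32.
Iteration 2: 32 > 14 holds -> v = 32 - 2 = 30.
Iteration 3: 30 > 14 holds -> v = 30 - 2 = 28.
Iteration 4: 28 > 14 holds -> v = 28 - 2 = 26.
Iteration 5: 26 > 14 holds -> v = 26 - 2 = 24.
Iteration 6: 24 > 14 holds -> v = 24 - 2 = 22.
Iteration 7: 22 > 14 holds -> v = 22 - 2 = 20.
Iteration 8: 20 > 14 holds -> v = 20 - 2 = 18.
Iteration 9: 18 > 14 holds -> v = 18 - 2 = 16.
Iteration 10: 16 > 14 holds -> v = 16 - 2 = 14.
Iteration 11: 14 > 14 fails; recursion stops.
SUM(v) = 34 + 32 + 30 + 28 + 26 + 24 + 22 + 20 + 18 + 16 + 14 = 264.

264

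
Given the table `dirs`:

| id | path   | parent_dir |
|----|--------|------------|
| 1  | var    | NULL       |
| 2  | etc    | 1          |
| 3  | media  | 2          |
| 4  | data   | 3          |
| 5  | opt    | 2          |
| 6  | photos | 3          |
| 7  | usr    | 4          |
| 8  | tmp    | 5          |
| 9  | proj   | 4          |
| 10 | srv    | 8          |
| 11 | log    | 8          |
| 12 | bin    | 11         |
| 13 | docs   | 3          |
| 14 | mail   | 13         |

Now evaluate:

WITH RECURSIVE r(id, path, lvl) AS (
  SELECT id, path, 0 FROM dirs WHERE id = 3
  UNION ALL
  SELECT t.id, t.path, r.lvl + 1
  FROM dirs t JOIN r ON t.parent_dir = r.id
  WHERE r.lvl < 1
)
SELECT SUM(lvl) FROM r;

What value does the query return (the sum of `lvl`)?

3

Base: id=3 (media) at lvl 0.
Iteration 1: rows with parent_dir in {3} -> data (id 4, lvl 1), photos (id 6, lvl 1), docs (id 13, lvl 1).
Iteration 2: lvl < 1 fails for all current rows; recursion stops.
SUM(lvl) = 0 + 1 + 1 + 1 = 3.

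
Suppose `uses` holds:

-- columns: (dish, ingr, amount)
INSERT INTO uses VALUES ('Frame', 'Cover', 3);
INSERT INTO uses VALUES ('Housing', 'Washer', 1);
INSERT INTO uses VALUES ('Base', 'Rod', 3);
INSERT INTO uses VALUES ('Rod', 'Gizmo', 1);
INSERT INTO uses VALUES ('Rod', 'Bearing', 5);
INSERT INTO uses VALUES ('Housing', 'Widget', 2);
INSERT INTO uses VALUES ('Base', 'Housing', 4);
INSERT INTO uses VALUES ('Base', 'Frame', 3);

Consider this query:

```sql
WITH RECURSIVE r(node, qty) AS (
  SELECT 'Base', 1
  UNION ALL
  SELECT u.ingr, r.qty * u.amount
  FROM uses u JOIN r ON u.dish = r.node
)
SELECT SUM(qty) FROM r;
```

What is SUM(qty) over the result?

Base: (Base, qty=1).
Iteration 1: components of {Base} -> Frame = 1*3 = 3, Housing = 1*4 = 4, Rod = 1*3 = 3.
Iteration 2: components of {Frame,Housing,Rod} -> Bearing = 3*5 = 15, Cover = 3*3 = 9, Gizmo = 3*1 = 3, Washer = 4*1 = 4, Widget = 4*2 = 8.
Iteration 3: no further components; recursion stops.
SUM(qty) = 1 + 3 + 4 + 3 + 3 + 15 + 8 + 4 + 9 = 50.

50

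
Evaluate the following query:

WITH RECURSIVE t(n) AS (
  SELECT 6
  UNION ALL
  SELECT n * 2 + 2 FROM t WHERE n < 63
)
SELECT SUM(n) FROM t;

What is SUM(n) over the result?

238

Base: n=6.
Iteration 1: 6 < 63 holds -> n = 6 * 2 + 2 = 14.
Iteration 2: 14 < 63 holds -> n = 14 * 2 + 2 = 30.
Iteration 3: 30 < 63 holds -> n = 30 * 2 + 2 = 62.
Iteration 4: 62 < 63 holds -> n = 62 * 2 + 2 = 126.
Iteration 5: 126 < 63 fails; recursion stops.
SUM(n) = 6 + 14 + 30 + 62 + 126 = 238.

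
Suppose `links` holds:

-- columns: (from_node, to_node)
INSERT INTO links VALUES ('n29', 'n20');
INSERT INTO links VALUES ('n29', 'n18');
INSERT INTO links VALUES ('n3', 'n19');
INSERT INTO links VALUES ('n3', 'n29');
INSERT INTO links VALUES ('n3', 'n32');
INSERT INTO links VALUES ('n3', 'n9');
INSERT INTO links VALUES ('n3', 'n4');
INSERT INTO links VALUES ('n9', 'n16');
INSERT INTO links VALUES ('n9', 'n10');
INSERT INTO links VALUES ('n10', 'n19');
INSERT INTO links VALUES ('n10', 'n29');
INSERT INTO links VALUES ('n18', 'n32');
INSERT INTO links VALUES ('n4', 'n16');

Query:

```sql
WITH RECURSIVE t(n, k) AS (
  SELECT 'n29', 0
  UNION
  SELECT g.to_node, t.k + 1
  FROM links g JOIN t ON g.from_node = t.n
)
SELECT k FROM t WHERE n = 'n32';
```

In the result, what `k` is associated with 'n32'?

Base: (n29, k=0).
Iteration 1: edges from {n29} -> (n18, k=1), (n20, k=1).
Iteration 2: edges from {n18,n20} -> (n32, k=2).
Iteration 3: no outgoing edges from {n32}; recursion stops.

2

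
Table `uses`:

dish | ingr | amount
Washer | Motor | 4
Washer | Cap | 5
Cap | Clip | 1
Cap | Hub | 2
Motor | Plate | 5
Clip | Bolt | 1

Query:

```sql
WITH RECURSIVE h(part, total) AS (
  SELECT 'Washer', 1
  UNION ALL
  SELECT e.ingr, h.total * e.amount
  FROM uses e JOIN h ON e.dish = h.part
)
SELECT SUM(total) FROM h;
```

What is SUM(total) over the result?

Base: (Washer, total=1).
Iteration 1: components of {Washer} -> Cap = 1*5 = 5, Motor = 1*4 = 4.
Iteration 2: components of {Cap,Motor} -> Clip = 5*1 = 5, Hub = 5*2 = 10, Plate = 4*5 = 20.
Iteration 3: components of {Clip,Hub,Plate} -> Bolt = 5*1 = 5.
Iteration 4: no further components; recursion stops.
SUM(total) = 1 + 4 + 5 + 20 + 5 + 10 + 5 = 50.

50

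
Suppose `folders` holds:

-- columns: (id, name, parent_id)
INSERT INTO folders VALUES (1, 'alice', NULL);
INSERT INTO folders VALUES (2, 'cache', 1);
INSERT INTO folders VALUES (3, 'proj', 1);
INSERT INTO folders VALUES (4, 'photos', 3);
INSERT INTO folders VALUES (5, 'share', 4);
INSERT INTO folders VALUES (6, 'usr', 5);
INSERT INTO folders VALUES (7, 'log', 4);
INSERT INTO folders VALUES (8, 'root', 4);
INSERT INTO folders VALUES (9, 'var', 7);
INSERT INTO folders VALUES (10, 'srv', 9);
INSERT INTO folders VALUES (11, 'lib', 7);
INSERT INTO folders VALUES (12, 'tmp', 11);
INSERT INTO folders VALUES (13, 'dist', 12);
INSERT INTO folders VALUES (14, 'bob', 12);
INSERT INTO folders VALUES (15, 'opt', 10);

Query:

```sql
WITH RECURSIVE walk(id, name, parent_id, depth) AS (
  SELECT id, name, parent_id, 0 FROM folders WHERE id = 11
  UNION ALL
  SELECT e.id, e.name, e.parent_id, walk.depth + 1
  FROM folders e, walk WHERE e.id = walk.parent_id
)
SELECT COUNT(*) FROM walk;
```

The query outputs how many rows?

Base: id=11 (lib), parent_id=7, depth 0.
Iteration 1: join on id=7 -> log (id 7, parent_id=4, depth 1).
Iteration 2: join on id=4 -> photos (id 4, parent_id=3, depth 2).
Iteration 3: join on id=3 -> proj (id 3, parent_id=1, depth 3).
Iteration 4: join on id=1 -> alice (id 1, parent_id=NULL, depth 4).
Iteration 5: parent_id is NULL; no match; recursion stops.
Total rows emitted: 5.

5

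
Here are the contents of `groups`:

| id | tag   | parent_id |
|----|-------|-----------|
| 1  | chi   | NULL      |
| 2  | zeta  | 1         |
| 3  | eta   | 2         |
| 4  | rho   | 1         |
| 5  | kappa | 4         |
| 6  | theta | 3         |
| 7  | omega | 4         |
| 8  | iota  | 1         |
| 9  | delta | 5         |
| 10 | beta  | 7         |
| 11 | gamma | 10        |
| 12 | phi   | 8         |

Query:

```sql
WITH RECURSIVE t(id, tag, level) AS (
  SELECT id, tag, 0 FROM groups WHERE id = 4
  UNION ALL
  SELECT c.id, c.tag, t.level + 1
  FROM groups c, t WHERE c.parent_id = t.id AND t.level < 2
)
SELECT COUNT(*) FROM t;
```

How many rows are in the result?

Base: id=4 (rho) at level 0.
Iteration 1: rows with parent_id in {4} -> kappa (id 5, level 1), omega (id 7, level 1).
Iteration 2: rows with parent_id in {5,7} -> delta (id 9, level 2), beta (id 10, level 2).
Iteration 3: level < 2 fails for all current rows; recursion stops.
Total rows emitted: 5.

5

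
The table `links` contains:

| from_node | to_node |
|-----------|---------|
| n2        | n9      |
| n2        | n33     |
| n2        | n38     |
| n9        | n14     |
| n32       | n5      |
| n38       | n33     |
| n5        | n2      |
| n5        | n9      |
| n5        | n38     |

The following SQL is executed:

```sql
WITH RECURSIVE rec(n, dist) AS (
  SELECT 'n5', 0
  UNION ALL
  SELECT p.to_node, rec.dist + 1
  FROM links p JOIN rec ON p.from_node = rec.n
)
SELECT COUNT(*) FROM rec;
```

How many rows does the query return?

Base: (n5, dist=0).
Iteration 1: edges from {n5} -> (n2, dist=1), (n38, dist=1), (n9, dist=1).
Iteration 2: edges from {n2,n38,n9} -> (n14, dist=2), (n33, dist=2) x2, (n38, dist=2), (n9, dist=2). [UNION ALL keeps all 5 new rows, including repeats]
Iteration 3: edges from {n14,n33,n38,n9} -> (n14, dist=3), (n33, dist=3).
Iteration 4: no outgoing edges from {n14,n33}; recursion stops.
Total rows emitted: 11.

11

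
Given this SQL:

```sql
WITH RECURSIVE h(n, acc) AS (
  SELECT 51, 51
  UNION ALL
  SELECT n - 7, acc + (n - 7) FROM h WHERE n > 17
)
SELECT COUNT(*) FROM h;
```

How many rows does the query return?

Base: n=51, acc=51.
Iteration 1: 51 > 17 holds -> n = 51 - 7 = 44, acc = 51 + 44 = 95.
Iteration 2: 44 > 17 holds -> n = 44 - 7 = 37, acc = 95 + 37 = 132.
Iteration 3: 37 > 17 holds -> n = 37 - 7 = 30, acc = 132 + 30 = 162.
Iteration 4: 30 > 17 holds -> n = 30 - 7 = 23, acc = 162 + 23 = 185.
Iteration 5: 23 > 17 holds -> n = 23 - 7 = 16, acc = 185 + 16 = 201.
Iteration 6: 16 > 17 fails; recursion stops.
Total rows emitted: 6.

6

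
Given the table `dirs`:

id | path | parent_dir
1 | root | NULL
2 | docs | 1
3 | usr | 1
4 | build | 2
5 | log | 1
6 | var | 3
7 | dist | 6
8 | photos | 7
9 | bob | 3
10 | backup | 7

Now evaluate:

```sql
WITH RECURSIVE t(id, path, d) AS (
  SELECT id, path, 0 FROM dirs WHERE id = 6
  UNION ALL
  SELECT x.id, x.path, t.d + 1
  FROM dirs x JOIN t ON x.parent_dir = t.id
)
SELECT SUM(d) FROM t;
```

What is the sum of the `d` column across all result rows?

5

Base: id=6 (var) at d 0.
Iteration 1: rows with parent_dir in {6} -> dist (id 7, d 1).
Iteration 2: rows with parent_dir in {7} -> photos (id 8, d 2), backup (id 10, d 2).
Iteration 3: no rows with parent_dir in {8,10}; recursion stops.
SUM(d) = 0 + 1 + 2 + 2 = 5.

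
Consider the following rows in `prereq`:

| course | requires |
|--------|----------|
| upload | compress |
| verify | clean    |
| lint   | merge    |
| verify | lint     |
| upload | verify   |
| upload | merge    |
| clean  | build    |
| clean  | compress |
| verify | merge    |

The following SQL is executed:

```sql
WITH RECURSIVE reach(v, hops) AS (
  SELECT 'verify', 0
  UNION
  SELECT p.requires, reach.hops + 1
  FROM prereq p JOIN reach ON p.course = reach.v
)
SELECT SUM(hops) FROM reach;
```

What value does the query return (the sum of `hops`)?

Base: (verify, hops=0).
Iteration 1: edges from {verify} -> (clean, hops=1), (lint, hops=1), (merge, hops=1).
Iteration 2: edges from {clean,lint,merge} -> (build, hops=2), (compress, hops=2), (merge, hops=2).
Iteration 3: no outgoing edges from {build,compress,merge}; recursion stops.
SUM(hops) = 0 + 1 + 1 + 1 + 2 + 2 + 2 = 9.

9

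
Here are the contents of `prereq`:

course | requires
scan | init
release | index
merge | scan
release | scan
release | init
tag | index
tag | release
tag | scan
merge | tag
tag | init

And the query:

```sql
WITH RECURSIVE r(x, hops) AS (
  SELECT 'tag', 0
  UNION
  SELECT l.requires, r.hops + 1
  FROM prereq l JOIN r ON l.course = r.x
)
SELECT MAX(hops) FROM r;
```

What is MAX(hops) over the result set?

Base: (tag, hops=0).
Iteration 1: edges from {tag} -> (index, hops=1), (init, hops=1), (release, hops=1), (scan, hops=1).
Iteration 2: edges from {index,init,release,scan} -> (index, hops=2), (init, hops=2), (scan, hops=2). [UNION drops 1 duplicate row(s)]
Iteration 3: edges from {index,init,scan} -> (init, hops=3).
Iteration 4: no outgoing edges from {init}; recursion stops.
hops values: 0, 1, 1, 1, 1, 2, 2, 2, 3; the maximum is 3.

3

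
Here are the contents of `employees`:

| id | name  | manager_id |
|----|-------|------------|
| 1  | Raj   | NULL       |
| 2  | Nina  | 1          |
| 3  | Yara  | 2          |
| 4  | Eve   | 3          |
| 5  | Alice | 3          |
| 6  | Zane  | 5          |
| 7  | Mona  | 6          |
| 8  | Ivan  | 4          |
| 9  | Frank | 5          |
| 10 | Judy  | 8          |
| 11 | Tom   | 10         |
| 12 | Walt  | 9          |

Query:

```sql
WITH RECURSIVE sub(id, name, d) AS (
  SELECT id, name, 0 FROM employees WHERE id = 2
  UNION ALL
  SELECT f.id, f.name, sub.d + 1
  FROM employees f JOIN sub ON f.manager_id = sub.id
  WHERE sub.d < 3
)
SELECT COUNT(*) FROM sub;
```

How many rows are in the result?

7

Base: id=2 (Nina) at d 0.
Iteration 1: rows with manager_id in {2} -> Yara (id 3, d 1).
Iteration 2: rows with manager_id in {3} -> Eve (id 4, d 2), Alice (id 5, d 2).
Iteration 3: rows with manager_id in {4,5} -> Zane (id 6, d 3), Ivan (id 8, d 3), Frank (id 9, d 3).
Iteration 4: d < 3 fails for all current rows; recursion stops.
Total rows emitted: 7.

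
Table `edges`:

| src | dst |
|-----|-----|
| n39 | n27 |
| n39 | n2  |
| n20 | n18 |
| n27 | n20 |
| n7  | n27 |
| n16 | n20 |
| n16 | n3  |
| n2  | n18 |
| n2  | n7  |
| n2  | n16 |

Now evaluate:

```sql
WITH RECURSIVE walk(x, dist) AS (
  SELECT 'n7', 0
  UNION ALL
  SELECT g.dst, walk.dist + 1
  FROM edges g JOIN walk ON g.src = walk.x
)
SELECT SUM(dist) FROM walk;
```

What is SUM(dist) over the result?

6

Base: (n7, dist=0).
Iteration 1: edges from {n7} -> (n27, dist=1).
Iteration 2: edges from {n27} -> (n20, dist=2).
Iteration 3: edges from {n20} -> (n18, dist=3).
Iteration 4: no outgoing edges from {n18}; recursion stops.
SUM(dist) = 0 + 1 + 2 + 3 = 6.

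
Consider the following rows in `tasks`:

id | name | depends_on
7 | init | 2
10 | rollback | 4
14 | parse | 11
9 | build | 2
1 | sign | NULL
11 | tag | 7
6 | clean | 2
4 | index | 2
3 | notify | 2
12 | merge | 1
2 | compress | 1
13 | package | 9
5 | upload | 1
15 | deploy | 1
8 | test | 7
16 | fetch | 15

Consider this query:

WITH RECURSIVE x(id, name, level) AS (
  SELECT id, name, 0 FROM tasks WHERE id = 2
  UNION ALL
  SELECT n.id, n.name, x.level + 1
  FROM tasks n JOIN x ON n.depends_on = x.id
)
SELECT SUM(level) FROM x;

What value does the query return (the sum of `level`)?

16

Base: id=2 (compress) at level 0.
Iteration 1: rows with depends_on in {2} -> notify (id 3, level 1), index (id 4, level 1), clean (id 6, level 1), init (id 7, level 1), build (id 9, level 1).
Iteration 2: rows with depends_on in {3,4,6,7,9} -> test (id 8, level 2), rollback (id 10, level 2), tag (id 11, level 2), package (id 13, level 2).
Iteration 3: rows with depends_on in {8,10,11,13} -> parse (id 14, level 3).
Iteration 4: no rows with depends_on in {14}; recursion stops.
SUM(level) = 0 + 1 + 1 + 1 + 1 + 1 + 2 + 2 + 2 + 2 + 3 = 16.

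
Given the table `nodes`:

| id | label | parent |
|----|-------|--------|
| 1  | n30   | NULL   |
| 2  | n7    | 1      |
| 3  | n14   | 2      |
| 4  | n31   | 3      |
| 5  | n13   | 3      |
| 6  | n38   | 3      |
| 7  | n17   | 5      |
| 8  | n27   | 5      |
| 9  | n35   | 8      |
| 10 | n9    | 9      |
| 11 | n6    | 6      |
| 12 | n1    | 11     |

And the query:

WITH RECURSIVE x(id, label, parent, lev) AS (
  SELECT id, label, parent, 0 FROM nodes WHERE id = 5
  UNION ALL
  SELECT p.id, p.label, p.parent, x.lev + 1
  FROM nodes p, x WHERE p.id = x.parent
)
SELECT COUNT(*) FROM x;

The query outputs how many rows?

Base: id=5 (n13), parent=3, lev 0.
Iteration 1: join on id=3 -> n14 (id 3, parent=2, lev 1).
Iteration 2: join on id=2 -> n7 (id 2, parent=1, lev 2).
Iteration 3: join on id=1 -> n30 (id 1, parent=NULL, lev 3).
Iteration 4: parent is NULL; no match; recursion stops.
Total rows emitted: 4.

4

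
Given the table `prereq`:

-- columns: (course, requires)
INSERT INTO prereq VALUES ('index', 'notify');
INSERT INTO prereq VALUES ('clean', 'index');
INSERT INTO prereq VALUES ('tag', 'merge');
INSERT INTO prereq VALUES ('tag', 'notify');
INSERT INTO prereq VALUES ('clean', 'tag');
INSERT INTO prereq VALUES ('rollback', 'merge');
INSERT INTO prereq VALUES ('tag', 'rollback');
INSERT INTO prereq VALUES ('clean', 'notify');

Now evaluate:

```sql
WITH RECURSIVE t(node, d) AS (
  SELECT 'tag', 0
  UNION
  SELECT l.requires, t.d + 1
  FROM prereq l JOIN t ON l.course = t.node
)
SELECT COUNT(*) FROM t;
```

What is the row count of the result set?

5

Base: (tag, d=0).
Iteration 1: edges from {tag} -> (merge, d=1), (notify, d=1), (rollback, d=1).
Iteration 2: edges from {merge,notify,rollback} -> (merge, d=2).
Iteration 3: no outgoing edges from {merge}; recursion stops.
Total rows emitted: 5.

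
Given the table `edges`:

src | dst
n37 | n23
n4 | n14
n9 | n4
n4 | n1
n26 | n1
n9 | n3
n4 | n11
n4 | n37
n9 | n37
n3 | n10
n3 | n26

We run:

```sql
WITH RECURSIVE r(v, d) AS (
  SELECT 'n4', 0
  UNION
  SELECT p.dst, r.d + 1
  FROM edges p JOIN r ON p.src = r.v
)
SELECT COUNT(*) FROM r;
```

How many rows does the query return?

6

Base: (n4, d=0).
Iteration 1: edges from {n4} -> (n1, d=1), (n11, d=1), (n14, d=1), (n37, d=1).
Iteration 2: edges from {n1,n11,n14,n37} -> (n23, d=2).
Iteration 3: no outgoing edges from {n23}; recursion stops.
Total rows emitted: 6.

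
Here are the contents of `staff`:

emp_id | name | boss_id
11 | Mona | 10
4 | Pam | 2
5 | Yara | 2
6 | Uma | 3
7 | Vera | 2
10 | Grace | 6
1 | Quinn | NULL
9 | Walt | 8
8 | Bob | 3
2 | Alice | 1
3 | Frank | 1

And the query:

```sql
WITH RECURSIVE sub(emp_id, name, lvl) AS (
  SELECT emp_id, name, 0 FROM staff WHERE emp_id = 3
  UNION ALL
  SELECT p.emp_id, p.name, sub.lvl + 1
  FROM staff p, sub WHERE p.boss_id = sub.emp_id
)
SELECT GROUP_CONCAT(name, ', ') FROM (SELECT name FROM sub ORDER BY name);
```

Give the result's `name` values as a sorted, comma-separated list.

Bob, Frank, Grace, Mona, Uma, Walt

Base: emp_id=3 (Frank) at lvl 0.
Iteration 1: rows with boss_id in {3} -> Uma (id 6, lvl 1), Bob (id 8, lvl 1).
Iteration 2: rows with boss_id in {6,8} -> Walt (id 9, lvl 2), Grace (id 10, lvl 2).
Iteration 3: rows with boss_id in {9,10} -> Mona (id 11, lvl 3).
Iteration 4: no rows with boss_id in {11}; recursion stops.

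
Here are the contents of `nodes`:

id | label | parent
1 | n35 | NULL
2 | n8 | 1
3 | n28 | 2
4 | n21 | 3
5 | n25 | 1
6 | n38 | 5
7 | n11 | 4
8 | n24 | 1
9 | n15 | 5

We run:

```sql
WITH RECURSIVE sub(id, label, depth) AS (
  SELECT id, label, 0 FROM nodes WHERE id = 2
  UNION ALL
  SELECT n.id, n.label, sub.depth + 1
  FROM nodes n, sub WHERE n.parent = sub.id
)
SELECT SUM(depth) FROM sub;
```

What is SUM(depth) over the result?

Base: id=2 (n8) at depth 0.
Iteration 1: rows with parent in {2} -> n28 (id 3, depth 1).
Iteration 2: rows with parent in {3} -> n21 (id 4, depth 2).
Iteration 3: rows with parent in {4} -> n11 (id 7, depth 3).
Iteration 4: no rows with parent in {7}; recursion stops.
SUM(depth) = 0 + 1 + 2 + 3 = 6.

6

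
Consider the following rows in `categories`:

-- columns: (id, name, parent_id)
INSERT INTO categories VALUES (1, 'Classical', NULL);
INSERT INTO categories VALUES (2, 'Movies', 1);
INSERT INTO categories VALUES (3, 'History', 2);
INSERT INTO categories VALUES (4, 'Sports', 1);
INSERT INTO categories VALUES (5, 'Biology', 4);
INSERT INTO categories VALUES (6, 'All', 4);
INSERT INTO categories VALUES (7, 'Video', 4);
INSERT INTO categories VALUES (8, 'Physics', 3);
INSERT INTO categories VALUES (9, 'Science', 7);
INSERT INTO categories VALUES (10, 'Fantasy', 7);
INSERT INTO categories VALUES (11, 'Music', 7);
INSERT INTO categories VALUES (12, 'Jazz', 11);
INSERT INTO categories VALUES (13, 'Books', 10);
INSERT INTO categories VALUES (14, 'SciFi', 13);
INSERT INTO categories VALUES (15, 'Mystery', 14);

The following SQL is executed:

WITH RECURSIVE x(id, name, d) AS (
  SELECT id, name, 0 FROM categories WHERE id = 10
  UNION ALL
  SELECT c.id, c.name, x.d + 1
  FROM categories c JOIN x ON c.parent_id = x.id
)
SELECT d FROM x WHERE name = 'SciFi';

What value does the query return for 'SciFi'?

Base: id=10 (Fantasy) at d 0.
Iteration 1: rows with parent_id in {10} -> Books (id 13, d 1).
Iteration 2: rows with parent_id in {13} -> SciFi (id 14, d 2).
Iteration 3: rows with parent_id in {14} -> Mystery (id 15, d 3).
Iteration 4: no rows with parent_id in {15}; recursion stops.

2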